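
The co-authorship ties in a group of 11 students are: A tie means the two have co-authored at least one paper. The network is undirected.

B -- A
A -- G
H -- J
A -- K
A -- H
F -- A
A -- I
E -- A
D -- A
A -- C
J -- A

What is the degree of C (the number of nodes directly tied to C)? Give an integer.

1

C is directly tied to A. That is 1 neighbor, so the degree of C is 1.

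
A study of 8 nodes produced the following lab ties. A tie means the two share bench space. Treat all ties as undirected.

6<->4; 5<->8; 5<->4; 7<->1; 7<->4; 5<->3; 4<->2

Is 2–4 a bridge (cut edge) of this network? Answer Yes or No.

Without the 2–4 edge there is no alternate route between 2 and 4, so the network disconnects. It is a bridge.

Yes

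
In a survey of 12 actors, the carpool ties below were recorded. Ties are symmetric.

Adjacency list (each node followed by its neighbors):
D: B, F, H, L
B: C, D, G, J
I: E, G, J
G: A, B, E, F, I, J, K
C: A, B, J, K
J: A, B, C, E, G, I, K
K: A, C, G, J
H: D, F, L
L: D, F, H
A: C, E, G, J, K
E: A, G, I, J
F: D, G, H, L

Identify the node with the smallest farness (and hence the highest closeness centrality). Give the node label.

G

Farness (sum of distances to all others) for each node — A:20, B:18, C:21, D:22, E:21, F:19, G:15, H:25, I:22, J:17, K:21, L:25.
The smallest farness is 15, for G, so G has the highest closeness.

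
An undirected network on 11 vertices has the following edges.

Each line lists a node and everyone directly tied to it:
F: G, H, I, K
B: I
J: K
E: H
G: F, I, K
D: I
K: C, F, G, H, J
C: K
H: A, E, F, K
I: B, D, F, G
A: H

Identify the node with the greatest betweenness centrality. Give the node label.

Unnormalized betweenness of each node: A:0, B:0, C:0, D:0, E:0, F:15, G:9/2, H:17, I:17, J:0, K:37/2.
K has the largest value, 37/2, making it the main broker — the node through which the most shortest paths run.

K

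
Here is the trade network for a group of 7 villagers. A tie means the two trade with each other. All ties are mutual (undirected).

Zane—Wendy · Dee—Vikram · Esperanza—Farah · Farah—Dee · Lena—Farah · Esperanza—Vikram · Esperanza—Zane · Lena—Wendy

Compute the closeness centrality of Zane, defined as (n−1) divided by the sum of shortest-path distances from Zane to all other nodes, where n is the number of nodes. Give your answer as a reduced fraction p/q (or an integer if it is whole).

Distances from Zane: Dee:3, Esperanza:1, Farah:2, Lena:2, Vikram:2, Wendy:1. Sum = 11.
n = 7, so closeness = 6/11.

6/11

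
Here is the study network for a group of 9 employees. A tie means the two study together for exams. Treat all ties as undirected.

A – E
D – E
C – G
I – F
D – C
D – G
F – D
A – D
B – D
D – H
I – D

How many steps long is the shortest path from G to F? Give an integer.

One shortest route is G – D – F, which uses 2 edges, and G and F are not directly tied, so nothing shorter exists. So d(G,F) = 2.

2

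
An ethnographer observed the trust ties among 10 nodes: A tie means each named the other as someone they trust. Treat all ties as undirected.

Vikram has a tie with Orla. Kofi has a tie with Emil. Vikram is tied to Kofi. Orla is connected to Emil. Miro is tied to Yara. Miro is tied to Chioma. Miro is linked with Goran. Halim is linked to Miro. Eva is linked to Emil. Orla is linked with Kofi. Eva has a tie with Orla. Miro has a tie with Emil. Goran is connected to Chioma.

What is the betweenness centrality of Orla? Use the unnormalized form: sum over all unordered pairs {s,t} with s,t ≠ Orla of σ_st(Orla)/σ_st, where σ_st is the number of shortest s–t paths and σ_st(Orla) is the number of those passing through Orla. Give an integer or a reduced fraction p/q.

Pairs whose geodesics pass through Orla — Yara–Vikram: 1/2; Chioma–Vikram: 1/2; Goran–Vikram: 1/2; Miro–Vikram: 1/2; Halim–Vikram: 1/2; Vikram–Eva: 1; Vikram–Emil: 1/2; Kofi–Eva: 1/2.
All other pairs contribute 0.
Summing the contributions gives betweenness(Orla) = 9/2.

9/2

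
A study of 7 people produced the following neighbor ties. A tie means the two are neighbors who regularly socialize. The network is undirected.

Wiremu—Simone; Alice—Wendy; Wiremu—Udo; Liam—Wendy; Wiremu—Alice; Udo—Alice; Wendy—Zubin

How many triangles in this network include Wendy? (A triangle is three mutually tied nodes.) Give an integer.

Wendy's neighbors are Alice, Liam, and Zubin, but none of them are tied to each other, so no triangle contains Wendy.

0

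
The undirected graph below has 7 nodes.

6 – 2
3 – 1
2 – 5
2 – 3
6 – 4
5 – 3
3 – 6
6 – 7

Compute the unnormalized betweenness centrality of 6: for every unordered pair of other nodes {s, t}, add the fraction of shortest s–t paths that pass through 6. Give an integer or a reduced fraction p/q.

9

Pairs whose geodesics pass through 6 — 4–2: 1; 4–7: 1; 4–3: 1; 4–5: 2/2; 4–1: 1; 2–7: 1; 7–3: 1; 7–5: 2/2; 7–1: 1.
All other pairs contribute 0.
Summing the contributions gives betweenness(6) = 9.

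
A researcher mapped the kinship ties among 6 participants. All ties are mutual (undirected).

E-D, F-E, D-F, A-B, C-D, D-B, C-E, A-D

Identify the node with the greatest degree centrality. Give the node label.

Degrees — A:2, B:2, C:2, D:5, E:3, F:2.
The maximum is 5, attained only by D.

D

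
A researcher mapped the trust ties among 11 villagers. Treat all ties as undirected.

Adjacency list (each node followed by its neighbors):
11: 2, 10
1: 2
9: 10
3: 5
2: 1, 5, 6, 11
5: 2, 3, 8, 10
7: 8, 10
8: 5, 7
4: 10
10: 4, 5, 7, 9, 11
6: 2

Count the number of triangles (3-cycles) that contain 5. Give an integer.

0

5's neighbors are 2, 3, 8, and 10, but none of them are tied to each other, so no triangle contains 5.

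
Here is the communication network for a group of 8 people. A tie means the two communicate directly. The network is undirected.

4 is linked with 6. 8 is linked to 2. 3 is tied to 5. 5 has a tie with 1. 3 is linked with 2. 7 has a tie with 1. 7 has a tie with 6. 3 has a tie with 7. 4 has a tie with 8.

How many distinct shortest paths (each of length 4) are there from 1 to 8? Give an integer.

3

The shortest distance is 4. The length-4 paths are: 1–7–6–4–8; 1–7–3–2–8; 1–5–3–2–8.
That gives 3 distinct shortest paths.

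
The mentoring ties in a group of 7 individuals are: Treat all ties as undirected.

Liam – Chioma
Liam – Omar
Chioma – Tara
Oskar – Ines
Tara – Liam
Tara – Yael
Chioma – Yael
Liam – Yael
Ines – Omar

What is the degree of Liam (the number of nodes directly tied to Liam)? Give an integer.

Liam is directly tied to Chioma, Omar, Tara, and Yael. That is 4 neighbors, so the degree of Liam is 4.

4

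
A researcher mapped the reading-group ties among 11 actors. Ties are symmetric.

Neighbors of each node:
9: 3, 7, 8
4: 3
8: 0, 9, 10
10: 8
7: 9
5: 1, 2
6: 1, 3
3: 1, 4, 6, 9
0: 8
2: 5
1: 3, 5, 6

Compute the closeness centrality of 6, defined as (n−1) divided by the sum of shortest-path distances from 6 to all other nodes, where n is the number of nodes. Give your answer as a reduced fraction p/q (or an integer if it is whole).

Distances from 6: 0:4, 1:1, 2:3, 3:1, 4:2, 5:2, 7:3, 8:3, 9:2, 10:4. Sum = 25.
n = 11, so closeness = 10/25 = 2/5.

2/5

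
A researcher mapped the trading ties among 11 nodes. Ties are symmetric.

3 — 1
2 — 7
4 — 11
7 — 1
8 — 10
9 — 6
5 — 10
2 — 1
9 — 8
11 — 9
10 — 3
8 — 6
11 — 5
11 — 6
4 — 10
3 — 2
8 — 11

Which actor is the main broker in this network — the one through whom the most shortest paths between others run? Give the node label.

Unnormalized betweenness of each node: 1:4, 2:4, 3:21, 4:5/3, 5:5/3, 6:0, 7:0, 8:35/3, 9:0, 10:51/2, 11:11/2.
10 has the largest value, 51/2, making it the main broker — the node through which the most shortest paths run.

10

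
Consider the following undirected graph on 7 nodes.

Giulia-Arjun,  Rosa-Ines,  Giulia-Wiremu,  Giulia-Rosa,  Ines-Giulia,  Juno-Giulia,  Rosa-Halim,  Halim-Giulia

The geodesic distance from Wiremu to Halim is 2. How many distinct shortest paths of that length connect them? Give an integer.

The shortest distance is 2, and the only length-2 path is Wiremu–Giulia–Halim. So there is exactly 1 shortest path.

1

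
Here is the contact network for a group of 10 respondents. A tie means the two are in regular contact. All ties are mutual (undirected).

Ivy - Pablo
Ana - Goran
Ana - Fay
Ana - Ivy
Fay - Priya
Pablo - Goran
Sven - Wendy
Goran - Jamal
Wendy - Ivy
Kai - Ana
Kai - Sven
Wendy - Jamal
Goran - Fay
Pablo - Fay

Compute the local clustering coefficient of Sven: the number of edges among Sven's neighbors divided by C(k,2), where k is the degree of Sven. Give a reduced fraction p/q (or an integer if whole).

0

Sven's neighbors: Kai and Wendy (k = 2).
Possible neighbor pairs: C(2,2) = 1. Edges among them: none → e = 0.
Clustering(Sven) = 0/1.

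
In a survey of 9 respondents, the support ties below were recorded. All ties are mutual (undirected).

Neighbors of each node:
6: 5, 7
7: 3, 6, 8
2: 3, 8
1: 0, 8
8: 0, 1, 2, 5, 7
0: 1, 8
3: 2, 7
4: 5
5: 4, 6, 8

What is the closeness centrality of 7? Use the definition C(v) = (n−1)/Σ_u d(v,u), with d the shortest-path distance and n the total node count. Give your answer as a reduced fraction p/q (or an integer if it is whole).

4/7

Distances from 7: 0:2, 1:2, 2:2, 3:1, 4:3, 5:2, 6:1, 8:1. Sum = 14.
n = 9, so closeness = 8/14 = 4/7.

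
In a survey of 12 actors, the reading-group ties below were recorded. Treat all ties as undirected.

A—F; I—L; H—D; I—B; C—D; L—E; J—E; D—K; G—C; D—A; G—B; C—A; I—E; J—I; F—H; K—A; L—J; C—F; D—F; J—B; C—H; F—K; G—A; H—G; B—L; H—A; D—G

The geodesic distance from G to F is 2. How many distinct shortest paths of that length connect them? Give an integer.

The shortest distance is 2. The length-2 paths are: G–D–F; G–H–F; G–C–F; G–A–F.
That gives 4 distinct shortest paths.

4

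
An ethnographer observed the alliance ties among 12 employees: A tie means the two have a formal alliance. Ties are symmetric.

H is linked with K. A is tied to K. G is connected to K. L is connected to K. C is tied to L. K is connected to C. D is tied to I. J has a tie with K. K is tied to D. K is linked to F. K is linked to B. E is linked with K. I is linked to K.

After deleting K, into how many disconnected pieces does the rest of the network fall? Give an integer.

9

Without K, the remaining ties split the others into: {F}; {C, L}; {A}; {J}; {H}; {D, I}; {G}; {E}; {B}.
That's 9 separate components.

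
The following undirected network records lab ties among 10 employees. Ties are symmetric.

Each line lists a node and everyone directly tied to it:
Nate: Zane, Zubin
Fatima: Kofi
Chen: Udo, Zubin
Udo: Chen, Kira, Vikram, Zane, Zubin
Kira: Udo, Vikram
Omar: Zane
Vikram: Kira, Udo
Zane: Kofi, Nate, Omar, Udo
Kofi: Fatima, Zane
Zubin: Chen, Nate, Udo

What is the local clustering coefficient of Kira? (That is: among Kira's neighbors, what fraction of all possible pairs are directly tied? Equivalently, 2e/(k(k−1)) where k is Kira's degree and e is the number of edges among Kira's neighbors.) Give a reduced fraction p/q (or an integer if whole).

1

Kira's neighbors: Udo and Vikram (k = 2).
Possible neighbor pairs: C(2,2) = 1. Edges among them: Udo–Vikram → e = 1.
Clustering(Kira) = 1/1.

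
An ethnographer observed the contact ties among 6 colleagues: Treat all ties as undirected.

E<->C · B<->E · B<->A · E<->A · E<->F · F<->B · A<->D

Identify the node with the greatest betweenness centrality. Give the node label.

E

Unnormalized betweenness of each node: A:4, B:1, C:0, D:0, E:5, F:0.
E has the largest value, 5, making it the main broker — the node through which the most shortest paths run.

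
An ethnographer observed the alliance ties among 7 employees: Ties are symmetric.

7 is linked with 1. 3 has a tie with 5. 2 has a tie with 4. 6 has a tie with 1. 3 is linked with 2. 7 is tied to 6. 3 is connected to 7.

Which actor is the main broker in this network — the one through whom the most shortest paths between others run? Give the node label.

3

Unnormalized betweenness of each node: 1:0, 2:5, 3:11, 4:0, 5:0, 6:0, 7:8.
3 has the largest value, 11, making it the main broker — the node through which the most shortest paths run.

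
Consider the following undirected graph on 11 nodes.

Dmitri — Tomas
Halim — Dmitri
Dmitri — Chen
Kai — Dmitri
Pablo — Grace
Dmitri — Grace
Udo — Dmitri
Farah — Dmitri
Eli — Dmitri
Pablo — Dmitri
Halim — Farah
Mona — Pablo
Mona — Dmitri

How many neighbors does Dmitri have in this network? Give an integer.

10

Dmitri is directly tied to Chen, Eli, Farah, Grace, Halim, Kai, Mona, Pablo, Tomas, and Udo. That is 10 neighbors, so the degree of Dmitri is 10.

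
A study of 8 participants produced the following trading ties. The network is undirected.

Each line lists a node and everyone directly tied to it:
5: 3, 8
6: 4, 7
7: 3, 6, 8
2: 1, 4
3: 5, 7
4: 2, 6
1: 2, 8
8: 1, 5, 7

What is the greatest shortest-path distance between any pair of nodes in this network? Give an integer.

Eccentricity of each node (its greatest distance to any other): 1:3, 2:4, 3:4, 4:4, 5:4, 6:3, 7:3, 8:3.
The maximum eccentricity is 4, realized for instance by the pair 4–5 via 4 – 2 – 1 – 8 – 5. So the diameter is 4.

4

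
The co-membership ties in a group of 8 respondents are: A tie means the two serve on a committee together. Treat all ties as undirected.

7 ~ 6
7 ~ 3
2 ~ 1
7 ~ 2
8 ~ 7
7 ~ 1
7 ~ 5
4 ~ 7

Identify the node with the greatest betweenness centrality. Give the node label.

7

Unnormalized betweenness of each node: 1:0, 2:0, 3:0, 4:0, 5:0, 6:0, 7:20, 8:0.
7 has the largest value, 20, making it the main broker — the node through which the most shortest paths run.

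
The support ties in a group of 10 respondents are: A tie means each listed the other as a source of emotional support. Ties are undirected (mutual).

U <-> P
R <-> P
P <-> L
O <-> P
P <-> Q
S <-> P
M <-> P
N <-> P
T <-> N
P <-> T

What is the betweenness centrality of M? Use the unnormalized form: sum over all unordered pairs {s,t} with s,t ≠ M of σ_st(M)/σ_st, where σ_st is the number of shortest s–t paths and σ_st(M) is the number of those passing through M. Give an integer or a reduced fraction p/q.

0

No shortest path between any pair of other nodes passes through M.
Summing the contributions gives betweenness(M) = 0.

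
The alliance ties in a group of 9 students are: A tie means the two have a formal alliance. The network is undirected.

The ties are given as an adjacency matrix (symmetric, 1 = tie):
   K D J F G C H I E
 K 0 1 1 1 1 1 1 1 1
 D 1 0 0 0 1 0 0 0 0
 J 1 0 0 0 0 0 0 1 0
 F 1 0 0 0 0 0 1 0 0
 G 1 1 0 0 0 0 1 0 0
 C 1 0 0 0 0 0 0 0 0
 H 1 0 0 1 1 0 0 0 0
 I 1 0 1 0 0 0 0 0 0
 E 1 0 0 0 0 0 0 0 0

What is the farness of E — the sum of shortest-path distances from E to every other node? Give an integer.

Distances from E: C:2, D:2, F:2, G:2, H:2, I:2, J:2, K:1.
Sum = 2 + 2 + 2 + 2 + 2 + 2 + 2 + 1 = 15.

15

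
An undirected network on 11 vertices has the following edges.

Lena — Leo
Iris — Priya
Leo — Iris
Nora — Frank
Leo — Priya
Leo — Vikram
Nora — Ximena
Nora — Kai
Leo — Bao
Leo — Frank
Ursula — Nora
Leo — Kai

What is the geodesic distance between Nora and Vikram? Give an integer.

One shortest route is Nora – Kai – Leo – Vikram, which uses 3 edges, and at distance 2 from Nora we only reach {Leo}, which does not include Vikram. So d(Nora,Vikram) = 3.

3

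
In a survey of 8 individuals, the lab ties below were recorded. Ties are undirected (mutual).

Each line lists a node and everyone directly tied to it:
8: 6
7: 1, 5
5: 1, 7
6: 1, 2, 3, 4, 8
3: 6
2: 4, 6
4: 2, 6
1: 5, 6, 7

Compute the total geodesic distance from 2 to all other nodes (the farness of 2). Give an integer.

Distances from 2: 1:2, 3:2, 4:1, 5:3, 6:1, 7:3, 8:2.
Sum = 2 + 2 + 1 + 3 + 1 + 3 + 2 = 14.

14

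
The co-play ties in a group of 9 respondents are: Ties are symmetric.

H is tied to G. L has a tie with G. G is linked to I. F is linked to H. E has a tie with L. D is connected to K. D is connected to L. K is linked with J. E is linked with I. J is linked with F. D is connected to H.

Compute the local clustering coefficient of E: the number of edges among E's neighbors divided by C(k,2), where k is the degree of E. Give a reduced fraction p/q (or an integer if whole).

E's neighbors: I and L (k = 2).
Possible neighbor pairs: C(2,2) = 1. Edges among them: none → e = 0.
Clustering(E) = 0/1.

0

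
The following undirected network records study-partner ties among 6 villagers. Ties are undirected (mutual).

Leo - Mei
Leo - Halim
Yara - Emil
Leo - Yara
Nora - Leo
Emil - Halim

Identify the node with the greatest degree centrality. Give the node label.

Leo

Degrees — Emil:2, Halim:2, Leo:4, Mei:1, Nora:1, Yara:2.
The maximum is 4, attained only by Leo.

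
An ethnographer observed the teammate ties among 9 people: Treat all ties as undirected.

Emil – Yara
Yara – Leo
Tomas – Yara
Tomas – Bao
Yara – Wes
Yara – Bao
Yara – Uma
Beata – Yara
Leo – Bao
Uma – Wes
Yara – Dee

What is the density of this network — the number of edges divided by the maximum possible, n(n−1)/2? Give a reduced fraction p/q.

11/36

There are 11 edges and 9 nodes, so the maximum possible is C(9,2) = 36.
Density = 11/36.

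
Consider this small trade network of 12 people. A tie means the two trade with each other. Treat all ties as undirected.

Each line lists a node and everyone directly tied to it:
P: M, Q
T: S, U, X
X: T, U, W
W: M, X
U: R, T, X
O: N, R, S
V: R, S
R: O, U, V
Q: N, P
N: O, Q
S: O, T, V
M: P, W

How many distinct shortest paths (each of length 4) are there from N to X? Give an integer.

2

The shortest distance is 4. The length-4 paths are: N–O–R–U–X; N–O–S–T–X.
That gives 2 distinct shortest paths.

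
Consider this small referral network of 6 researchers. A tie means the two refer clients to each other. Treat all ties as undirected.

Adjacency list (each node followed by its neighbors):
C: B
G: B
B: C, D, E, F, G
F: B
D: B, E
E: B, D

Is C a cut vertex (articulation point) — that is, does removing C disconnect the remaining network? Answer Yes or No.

No

Even without C, every remaining node can still reach every other (the residual graph is connected), so C is not a cut vertex.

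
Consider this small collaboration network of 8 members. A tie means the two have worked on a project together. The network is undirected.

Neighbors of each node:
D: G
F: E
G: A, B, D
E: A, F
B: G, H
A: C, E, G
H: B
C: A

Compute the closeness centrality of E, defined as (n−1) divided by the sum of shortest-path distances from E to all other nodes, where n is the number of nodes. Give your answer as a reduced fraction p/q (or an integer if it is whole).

Distances from E: A:1, B:3, C:2, D:3, F:1, G:2, H:4. Sum = 16.
n = 8, so closeness = 7/16.

7/16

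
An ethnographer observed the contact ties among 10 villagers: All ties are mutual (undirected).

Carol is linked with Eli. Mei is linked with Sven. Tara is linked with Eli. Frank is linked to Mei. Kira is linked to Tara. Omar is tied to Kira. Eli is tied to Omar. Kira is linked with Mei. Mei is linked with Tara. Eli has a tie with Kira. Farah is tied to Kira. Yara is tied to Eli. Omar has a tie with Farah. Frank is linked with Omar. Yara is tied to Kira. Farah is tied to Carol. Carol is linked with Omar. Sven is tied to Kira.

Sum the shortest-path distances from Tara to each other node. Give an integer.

15

Distances from Tara: Carol:2, Eli:1, Farah:2, Frank:2, Kira:1, Mei:1, Omar:2, Sven:2, Yara:2.
Sum = 2 + 1 + 2 + 2 + 1 + 1 + 2 + 2 + 2 = 15.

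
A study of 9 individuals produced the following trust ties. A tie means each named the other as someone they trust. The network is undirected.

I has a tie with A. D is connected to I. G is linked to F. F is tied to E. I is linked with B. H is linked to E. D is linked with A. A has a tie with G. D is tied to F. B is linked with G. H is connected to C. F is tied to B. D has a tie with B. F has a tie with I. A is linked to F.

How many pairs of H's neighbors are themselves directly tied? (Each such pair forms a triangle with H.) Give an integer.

0

H's neighbors are C and E, but none of them are tied to each other, so no triangle contains H.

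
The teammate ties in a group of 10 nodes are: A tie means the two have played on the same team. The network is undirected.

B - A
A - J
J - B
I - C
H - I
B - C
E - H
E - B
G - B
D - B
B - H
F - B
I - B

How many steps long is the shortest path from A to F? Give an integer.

2

One shortest route is A – B – F, which uses 2 edges, and A and F are not directly tied, so nothing shorter exists. So d(A,F) = 2.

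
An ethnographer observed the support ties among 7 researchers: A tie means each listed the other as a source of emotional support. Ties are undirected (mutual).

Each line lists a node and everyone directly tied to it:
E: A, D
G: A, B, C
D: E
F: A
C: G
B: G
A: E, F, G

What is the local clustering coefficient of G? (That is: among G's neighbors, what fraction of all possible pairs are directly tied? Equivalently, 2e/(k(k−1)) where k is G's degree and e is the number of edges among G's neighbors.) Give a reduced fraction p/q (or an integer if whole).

G's neighbors: A, B, and C (k = 3).
Possible neighbor pairs: C(3,2) = 3. Edges among them: none → e = 0.
Clustering(G) = 0/3 = 0.

0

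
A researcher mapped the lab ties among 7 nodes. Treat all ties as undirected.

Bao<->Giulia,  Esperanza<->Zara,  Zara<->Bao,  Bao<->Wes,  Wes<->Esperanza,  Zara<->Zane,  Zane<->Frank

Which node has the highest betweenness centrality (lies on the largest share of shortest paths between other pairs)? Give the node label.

Zara

Unnormalized betweenness of each node: Bao:13/2, Esperanza:3/2, Frank:0, Giulia:0, Wes:1, Zane:5, Zara:9.
Zara has the largest value, 9, making it the main broker — the node through which the most shortest paths run.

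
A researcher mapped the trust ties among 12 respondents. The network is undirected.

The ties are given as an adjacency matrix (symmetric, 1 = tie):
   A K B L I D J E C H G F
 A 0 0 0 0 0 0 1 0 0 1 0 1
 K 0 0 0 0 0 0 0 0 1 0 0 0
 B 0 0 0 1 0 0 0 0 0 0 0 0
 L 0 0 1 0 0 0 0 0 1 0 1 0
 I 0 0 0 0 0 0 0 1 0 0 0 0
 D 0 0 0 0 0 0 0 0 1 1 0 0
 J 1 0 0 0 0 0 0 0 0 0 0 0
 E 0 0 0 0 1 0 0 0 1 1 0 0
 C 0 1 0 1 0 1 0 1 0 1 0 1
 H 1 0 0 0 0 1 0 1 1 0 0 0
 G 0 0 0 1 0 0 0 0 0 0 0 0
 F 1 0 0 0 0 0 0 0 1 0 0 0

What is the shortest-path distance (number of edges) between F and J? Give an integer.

One shortest route is F – A – J, which uses 2 edges, and F and J are not directly tied, so nothing shorter exists. So d(F,J) = 2.

2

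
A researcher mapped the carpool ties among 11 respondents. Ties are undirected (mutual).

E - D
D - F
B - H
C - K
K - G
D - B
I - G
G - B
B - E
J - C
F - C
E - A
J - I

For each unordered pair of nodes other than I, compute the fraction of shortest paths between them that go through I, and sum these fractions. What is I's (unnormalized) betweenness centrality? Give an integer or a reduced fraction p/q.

Pairs whose geodesics pass through I — B–J: 1; H–J: 1; A–J: 1/2; G–J: 1; J–E: 1/2.
All other pairs contribute 0.
Summing the contributions gives betweenness(I) = 4.

4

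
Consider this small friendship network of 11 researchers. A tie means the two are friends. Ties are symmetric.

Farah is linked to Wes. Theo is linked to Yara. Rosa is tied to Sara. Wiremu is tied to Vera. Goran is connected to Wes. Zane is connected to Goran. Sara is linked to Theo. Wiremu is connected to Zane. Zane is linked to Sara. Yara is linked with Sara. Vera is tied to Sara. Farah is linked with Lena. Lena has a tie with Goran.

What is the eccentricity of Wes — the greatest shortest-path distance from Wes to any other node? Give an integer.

Distances from Wes: Farah:1, Goran:1, Lena:2, Rosa:4, Sara:3, Theo:4, Vera:4, Wiremu:3, Yara:4, Zane:2.
The largest is 4 (to Yara, Vera, Theo, and Rosa), so the eccentricity of Wes is 4.

4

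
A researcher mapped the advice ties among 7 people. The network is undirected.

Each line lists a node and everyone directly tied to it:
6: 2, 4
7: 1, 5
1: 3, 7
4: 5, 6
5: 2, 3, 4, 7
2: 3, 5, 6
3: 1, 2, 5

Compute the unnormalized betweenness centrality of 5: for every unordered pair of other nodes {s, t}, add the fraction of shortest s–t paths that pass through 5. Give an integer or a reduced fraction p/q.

Pairs whose geodesics pass through 5 — 6–7: 2/2; 4–7: 1; 4–1: 2/2; 4–3: 1; 4–2: 1/2; 7–3: 1/2; 7–2: 1.
All other pairs contribute 0.
Summing the contributions gives betweenness(5) = 6.

6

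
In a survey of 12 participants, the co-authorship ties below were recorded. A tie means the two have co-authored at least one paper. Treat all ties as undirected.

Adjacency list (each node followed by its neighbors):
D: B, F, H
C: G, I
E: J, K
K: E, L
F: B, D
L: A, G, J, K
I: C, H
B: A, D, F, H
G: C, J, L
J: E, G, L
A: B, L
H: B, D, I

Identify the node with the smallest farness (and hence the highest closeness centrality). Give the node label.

Farness (sum of distances to all others) for each node — A:23, B:24, C:27, D:30, E:35, F:33, G:25, H:28, I:28, J:27, K:30, L:22.
The smallest farness is 22, for L, so L has the highest closeness.

L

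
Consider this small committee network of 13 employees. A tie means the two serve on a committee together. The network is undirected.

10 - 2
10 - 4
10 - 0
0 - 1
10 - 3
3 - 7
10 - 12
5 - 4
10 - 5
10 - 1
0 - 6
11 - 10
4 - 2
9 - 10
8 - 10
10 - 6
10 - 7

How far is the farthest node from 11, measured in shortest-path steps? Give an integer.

Distances from 11: 0:2, 1:2, 2:2, 3:2, 4:2, 5:2, 6:2, 7:2, 8:2, 9:2, 10:1, 12:2.
The largest is 2 (to 9, 3, 6, 2, 5, 1, 8, 0, 7, 12, and 4), so the eccentricity of 11 is 2.

2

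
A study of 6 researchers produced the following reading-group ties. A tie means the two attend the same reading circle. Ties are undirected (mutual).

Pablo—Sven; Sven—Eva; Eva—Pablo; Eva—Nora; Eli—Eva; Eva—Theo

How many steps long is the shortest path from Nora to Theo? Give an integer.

One shortest route is Nora – Eva – Theo, which uses 2 edges, and Nora and Theo are not directly tied, so nothing shorter exists. So d(Nora,Theo) = 2.

2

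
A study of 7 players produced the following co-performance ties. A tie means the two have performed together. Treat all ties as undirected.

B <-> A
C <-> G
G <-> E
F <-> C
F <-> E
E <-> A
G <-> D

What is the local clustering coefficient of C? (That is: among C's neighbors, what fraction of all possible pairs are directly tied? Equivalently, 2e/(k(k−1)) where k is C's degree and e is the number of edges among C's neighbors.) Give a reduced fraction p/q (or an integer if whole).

C's neighbors: F and G (k = 2).
Possible neighbor pairs: C(2,2) = 1. Edges among them: none → e = 0.
Clustering(C) = 0/1.

0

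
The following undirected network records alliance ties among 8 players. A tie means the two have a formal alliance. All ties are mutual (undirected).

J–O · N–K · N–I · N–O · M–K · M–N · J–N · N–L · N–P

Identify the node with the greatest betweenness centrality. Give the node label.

Unnormalized betweenness of each node: I:0, J:0, K:0, L:0, M:0, N:19, O:0, P:0.
N has the largest value, 19, making it the main broker — the node through which the most shortest paths run.

N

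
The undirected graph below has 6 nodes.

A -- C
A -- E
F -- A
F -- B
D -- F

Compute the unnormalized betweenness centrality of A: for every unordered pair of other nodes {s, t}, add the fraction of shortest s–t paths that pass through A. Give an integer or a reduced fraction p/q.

7

Pairs whose geodesics pass through A — C–E: 1; C–D: 1; C–B: 1; C–F: 1; E–D: 1; E–B: 1; E–F: 1.
All other pairs contribute 0.
Summing the contributions gives betweenness(A) = 7.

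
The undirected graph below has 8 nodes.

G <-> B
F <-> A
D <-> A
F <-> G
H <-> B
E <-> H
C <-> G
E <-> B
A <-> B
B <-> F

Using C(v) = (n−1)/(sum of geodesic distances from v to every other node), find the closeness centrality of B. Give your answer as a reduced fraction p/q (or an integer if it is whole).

Distances from B: A:1, C:2, D:2, E:1, F:1, G:1, H:1. Sum = 9.
n = 8, so closeness = 7/9.

7/9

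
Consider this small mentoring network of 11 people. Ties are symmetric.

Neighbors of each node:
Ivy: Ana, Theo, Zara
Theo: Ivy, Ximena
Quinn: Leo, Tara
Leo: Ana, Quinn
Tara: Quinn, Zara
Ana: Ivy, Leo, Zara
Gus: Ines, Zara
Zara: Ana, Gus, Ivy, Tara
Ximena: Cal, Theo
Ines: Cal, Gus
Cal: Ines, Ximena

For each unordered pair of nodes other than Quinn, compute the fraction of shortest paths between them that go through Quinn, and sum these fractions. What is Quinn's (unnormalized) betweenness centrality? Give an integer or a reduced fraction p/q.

Pairs whose geodesics pass through Quinn — Tara–Leo: 1.
All other pairs contribute 0.
Summing the contributions gives betweenness(Quinn) = 1.

1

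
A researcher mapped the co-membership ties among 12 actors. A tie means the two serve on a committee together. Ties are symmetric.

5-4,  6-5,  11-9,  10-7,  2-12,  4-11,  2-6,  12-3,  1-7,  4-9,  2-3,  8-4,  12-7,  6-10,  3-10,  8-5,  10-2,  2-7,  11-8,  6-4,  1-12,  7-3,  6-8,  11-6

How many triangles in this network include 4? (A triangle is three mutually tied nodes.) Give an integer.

4's neighbors: 5, 6, 8, 9, and 11.
Neighbor pairs that are themselves tied: 4–5–6; 4–5–8; 4–6–8; 4–6–11; 4–8–11; 4–9–11. Each forms one triangle with 4, for 6 in total.

6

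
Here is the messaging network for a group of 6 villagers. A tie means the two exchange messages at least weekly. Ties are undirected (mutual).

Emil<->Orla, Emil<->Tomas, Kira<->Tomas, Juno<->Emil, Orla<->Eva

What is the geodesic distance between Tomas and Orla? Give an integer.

One shortest route is Tomas – Emil – Orla, which uses 2 edges, and Tomas and Orla are not directly tied, so nothing shorter exists. So d(Tomas,Orla) = 2.

2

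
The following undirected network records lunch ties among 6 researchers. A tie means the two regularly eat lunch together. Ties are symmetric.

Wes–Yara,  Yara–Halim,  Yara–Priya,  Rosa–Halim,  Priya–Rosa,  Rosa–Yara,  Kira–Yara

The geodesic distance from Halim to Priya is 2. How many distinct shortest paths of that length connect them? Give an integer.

2

The shortest distance is 2. The length-2 paths are: Halim–Yara–Priya; Halim–Rosa–Priya.
That gives 2 distinct shortest paths.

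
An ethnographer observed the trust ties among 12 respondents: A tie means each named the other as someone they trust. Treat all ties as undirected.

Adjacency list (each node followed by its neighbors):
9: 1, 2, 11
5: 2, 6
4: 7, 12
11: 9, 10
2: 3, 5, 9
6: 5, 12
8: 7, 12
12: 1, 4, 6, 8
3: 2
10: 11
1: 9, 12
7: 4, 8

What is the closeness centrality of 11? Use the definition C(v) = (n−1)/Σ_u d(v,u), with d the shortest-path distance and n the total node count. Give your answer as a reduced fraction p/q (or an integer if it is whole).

Distances from 11: 1:2, 2:2, 3:3, 4:4, 5:3, 6:4, 7:5, 8:4, 9:1, 10:1, 12:3. Sum = 32.
n = 12, so closeness = 11/32.

11/32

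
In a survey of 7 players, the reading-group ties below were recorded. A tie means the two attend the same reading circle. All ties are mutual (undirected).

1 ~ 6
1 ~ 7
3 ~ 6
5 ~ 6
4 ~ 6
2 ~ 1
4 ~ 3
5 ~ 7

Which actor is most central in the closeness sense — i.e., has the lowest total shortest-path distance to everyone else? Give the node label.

Farness (sum of distances to all others) for each node — 1:9, 2:14, 3:12, 4:12, 5:11, 6:8, 7:12.
The smallest farness is 8, for 6, so 6 has the highest closeness.

6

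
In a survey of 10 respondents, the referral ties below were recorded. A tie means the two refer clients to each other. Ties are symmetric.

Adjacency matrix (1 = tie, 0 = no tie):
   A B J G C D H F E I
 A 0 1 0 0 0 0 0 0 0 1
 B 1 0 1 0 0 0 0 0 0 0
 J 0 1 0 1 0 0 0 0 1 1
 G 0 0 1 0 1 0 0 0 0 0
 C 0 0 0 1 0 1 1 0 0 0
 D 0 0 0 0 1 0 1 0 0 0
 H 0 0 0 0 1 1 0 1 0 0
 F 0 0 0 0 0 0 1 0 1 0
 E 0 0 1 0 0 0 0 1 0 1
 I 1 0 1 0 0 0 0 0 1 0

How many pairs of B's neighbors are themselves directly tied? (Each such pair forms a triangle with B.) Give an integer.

B's neighbors are A and J, but none of them are tied to each other, so no triangle contains B.

0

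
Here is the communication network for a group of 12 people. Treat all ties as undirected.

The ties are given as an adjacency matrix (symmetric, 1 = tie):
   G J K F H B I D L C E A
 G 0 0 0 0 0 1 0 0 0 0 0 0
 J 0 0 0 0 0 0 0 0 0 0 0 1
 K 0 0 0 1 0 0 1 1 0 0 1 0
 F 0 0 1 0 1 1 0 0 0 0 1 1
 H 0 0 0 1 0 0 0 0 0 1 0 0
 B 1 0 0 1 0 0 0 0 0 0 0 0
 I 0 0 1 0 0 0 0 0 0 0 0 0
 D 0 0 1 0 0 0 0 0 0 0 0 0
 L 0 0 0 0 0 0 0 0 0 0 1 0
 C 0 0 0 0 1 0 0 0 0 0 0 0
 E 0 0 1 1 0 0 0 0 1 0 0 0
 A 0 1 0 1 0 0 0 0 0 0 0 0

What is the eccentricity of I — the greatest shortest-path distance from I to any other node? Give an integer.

4

Distances from I: A:3, B:3, C:4, D:2, E:2, F:2, G:4, H:3, J:4, K:1, L:3.
The largest is 4 (to C, G, and J), so the eccentricity of I is 4.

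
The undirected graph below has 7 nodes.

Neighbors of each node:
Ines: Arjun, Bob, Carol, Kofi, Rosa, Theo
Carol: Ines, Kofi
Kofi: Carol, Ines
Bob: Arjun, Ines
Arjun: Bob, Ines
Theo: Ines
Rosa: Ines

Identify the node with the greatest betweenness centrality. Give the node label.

Ines

Unnormalized betweenness of each node: Arjun:0, Bob:0, Carol:0, Ines:13, Kofi:0, Rosa:0, Theo:0.
Ines has the largest value, 13, making it the main broker — the node through which the most shortest paths run.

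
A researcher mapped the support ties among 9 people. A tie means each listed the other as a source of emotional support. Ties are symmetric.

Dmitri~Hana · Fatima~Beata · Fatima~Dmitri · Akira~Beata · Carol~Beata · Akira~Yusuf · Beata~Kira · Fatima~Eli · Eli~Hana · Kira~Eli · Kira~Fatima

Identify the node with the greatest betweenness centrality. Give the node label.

Unnormalized betweenness of each node: Akira:7, Beata:17, Carol:0, Dmitri:11/6, Eli:25/6, Fatima:61/6, Hana:1/2, Kira:10/3, Yusuf:0.
Beata has the largest value, 17, making it the main broker — the node through which the most shortest paths run.

Beata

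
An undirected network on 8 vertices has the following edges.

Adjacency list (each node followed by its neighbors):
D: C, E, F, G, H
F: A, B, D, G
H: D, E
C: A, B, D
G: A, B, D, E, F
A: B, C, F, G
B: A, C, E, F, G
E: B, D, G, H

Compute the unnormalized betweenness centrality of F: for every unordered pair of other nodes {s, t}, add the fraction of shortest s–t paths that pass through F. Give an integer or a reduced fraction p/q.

Pairs whose geodesics pass through F — B–D: 1/4; D–A: 1/3; H–A: 1/5.
All other pairs contribute 0.
Summing the contributions gives betweenness(F) = 47/60.

47/60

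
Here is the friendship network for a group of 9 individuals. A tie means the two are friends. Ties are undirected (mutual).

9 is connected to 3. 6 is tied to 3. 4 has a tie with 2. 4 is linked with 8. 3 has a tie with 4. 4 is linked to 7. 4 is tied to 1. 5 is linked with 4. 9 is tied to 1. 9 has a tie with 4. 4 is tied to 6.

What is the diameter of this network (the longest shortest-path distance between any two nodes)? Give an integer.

2

Eccentricity of each node (its greatest distance to any other): 1:2, 2:2, 3:2, 4:1, 5:2, 6:2, 7:2, 8:2, 9:2.
The maximum eccentricity is 2, realized for instance by the pair 8–9 via 8 – 4 – 9. So the diameter is 2.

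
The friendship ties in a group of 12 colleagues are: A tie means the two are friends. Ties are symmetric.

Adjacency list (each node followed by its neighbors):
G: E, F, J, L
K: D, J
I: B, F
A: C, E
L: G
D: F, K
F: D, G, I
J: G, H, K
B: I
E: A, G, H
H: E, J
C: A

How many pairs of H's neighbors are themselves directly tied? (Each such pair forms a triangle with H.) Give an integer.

H's neighbors are E and J, but none of them are tied to each other, so no triangle contains H.

0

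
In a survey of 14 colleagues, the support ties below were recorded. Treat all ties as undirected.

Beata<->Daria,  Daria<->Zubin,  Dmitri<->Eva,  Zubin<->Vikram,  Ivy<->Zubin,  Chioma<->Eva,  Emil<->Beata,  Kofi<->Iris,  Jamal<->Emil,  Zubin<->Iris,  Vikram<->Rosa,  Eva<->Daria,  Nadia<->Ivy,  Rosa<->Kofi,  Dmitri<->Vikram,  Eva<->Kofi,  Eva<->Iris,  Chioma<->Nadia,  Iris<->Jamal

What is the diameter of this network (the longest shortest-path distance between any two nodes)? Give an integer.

5

Eccentricity of each node (its greatest distance to any other): Beata:4, Chioma:4, Daria:3, Dmitri:4, Emil:5, Eva:3, Iris:3, Ivy:4, Jamal:4, Kofi:3, Nadia:5, Rosa:4, Vikram:4, Zubin:3.
The maximum eccentricity is 5, realized for instance by the pair Nadia–Emil via Nadia – Chioma – Eva – Iris – Jamal – Emil. So the diameter is 5.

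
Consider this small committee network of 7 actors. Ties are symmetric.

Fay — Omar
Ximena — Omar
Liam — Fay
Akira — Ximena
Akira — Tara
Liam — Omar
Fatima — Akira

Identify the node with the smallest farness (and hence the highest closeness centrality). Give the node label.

Farness (sum of distances to all others) for each node — Akira:11, Fatima:16, Fay:15, Liam:15, Omar:11, Tara:16, Ximena:10.
The smallest farness is 10, for Ximena, so Ximena has the highest closeness.

Ximena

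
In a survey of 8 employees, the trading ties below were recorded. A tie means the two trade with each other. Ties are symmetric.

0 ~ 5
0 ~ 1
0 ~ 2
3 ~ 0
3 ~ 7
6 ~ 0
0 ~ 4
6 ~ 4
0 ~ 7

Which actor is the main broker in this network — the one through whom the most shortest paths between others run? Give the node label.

Unnormalized betweenness of each node: 0:19, 1:0, 2:0, 3:0, 4:0, 5:0, 6:0, 7:0.
0 has the largest value, 19, making it the main broker — the node through which the most shortest paths run.

0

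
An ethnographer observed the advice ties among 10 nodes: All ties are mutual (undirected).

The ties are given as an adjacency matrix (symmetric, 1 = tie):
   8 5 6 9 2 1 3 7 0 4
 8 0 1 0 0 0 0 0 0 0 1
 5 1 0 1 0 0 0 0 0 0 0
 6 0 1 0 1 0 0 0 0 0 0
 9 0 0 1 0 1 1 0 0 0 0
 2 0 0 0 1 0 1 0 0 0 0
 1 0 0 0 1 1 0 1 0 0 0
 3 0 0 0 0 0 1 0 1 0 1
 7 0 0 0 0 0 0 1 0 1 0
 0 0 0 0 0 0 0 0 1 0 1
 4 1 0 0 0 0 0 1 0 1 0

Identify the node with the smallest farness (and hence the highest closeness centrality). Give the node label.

3

Farness (sum of distances to all others) for each node — 0:24, 1:18, 2:23, 3:17, 4:18, 5:22, 6:22, 7:23, 8:21, 9:20.
The smallest farness is 17, for 3, so 3 has the highest closeness.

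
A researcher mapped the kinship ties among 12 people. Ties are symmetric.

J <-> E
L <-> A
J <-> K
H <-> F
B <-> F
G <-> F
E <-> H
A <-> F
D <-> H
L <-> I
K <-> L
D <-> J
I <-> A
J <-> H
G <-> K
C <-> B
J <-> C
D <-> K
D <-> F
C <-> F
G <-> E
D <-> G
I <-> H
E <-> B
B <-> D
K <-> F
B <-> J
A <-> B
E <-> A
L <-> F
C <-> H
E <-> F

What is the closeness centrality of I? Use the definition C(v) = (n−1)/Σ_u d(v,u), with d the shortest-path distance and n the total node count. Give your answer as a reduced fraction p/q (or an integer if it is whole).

11/20

Distances from I: A:1, B:2, C:2, D:2, E:2, F:2, G:3, H:1, J:2, K:2, L:1. Sum = 20.
n = 12, so closeness = 11/20.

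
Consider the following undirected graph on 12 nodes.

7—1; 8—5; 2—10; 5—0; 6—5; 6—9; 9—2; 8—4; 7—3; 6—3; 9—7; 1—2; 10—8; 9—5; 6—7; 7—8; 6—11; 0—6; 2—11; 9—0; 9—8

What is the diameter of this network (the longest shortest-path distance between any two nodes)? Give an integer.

4

Eccentricity of each node (its greatest distance to any other): 0:3, 1:3, 2:3, 3:3, 4:4, 5:3, 6:3, 7:2, 8:3, 9:2, 10:3, 11:4.
The maximum eccentricity is 4, realized for instance by the pair 4–11 via 4 – 8 – 10 – 2 – 11. So the diameter is 4.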